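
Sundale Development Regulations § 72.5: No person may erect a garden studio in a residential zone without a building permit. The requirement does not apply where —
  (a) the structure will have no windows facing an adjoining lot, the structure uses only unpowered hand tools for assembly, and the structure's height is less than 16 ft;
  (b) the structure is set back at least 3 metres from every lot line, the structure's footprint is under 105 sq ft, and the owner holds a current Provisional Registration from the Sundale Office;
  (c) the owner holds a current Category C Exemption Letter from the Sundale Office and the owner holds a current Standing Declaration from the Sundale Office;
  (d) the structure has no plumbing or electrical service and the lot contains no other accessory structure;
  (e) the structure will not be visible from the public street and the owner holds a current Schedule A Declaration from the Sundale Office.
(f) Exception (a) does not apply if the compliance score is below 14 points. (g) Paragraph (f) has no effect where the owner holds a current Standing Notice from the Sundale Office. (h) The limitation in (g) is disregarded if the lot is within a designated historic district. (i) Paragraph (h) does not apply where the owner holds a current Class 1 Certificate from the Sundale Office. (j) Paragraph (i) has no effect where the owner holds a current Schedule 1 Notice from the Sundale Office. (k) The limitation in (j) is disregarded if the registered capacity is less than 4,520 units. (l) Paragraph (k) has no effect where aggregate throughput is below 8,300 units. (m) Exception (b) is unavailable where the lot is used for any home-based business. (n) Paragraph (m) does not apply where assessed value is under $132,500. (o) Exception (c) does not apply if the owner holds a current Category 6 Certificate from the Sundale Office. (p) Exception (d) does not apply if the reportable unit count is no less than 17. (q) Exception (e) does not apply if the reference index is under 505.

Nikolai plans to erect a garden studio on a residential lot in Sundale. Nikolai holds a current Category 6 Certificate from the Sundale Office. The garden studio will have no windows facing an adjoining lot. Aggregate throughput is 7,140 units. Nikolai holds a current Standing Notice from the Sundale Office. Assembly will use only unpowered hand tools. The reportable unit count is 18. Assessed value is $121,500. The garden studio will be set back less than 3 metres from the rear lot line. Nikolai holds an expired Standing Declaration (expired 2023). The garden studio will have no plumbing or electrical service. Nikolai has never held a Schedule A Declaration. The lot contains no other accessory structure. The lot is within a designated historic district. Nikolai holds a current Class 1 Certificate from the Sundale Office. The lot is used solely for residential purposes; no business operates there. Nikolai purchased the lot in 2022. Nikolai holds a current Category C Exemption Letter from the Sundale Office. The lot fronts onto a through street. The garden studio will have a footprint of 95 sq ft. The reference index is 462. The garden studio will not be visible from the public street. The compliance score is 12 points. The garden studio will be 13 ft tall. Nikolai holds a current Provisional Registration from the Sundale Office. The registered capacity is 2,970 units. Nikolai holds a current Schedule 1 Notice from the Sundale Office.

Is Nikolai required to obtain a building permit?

Exception (a)'s conditions are all satisfied: no windows face an adjoining lot; assembly uses only hand tools; the structure's height is 13 ft, less than the 16 ft limit. Turning to paragraphs (f)–(l): (f) operates against (a): the compliance score is 12 points, below the 14 points limit. (g) would limit (f) — a current Standing Notice is held — but (h) sets (g) aside: (h) operates — the lot is in a historic district. (i) is engaged (a current Class 1 Certificate is held), but is set aside by (j): (j) operates — a current Schedule 1 Notice is held. (k) would limit (j) — the registered capacity is 2,970 units, less than the 4,520 units limit — but (l) sets (k) aside: (l) operates against (k): aggregate throughput is 7,140 units, below the 8,300 units limit. So (a) is unavailable.
Exception (b) requires that the structure is set back at least 3 metres from every lot line; but the rear setback is under 3 m, so (b) is unavailable.
Exception (c) fails — no current Standing Declaration is held.
Exception (d): there is no plumbing or electrical service; the lot has no other accessory structure — every condition holds. However, paragraph (p) must be considered: (p) operates — the reportable unit count is 18, meeting the 17 threshold. Exception (d) does not apply.
Exception (e) requires that the owner holds a current Schedule A Declaration from the Sundale Office; but the Schedule A Declaration is not current, so (e) is unavailable.
None of the exceptions is available; § 72.5 applies in full.

Yes — Nikolai must obtain a building permit.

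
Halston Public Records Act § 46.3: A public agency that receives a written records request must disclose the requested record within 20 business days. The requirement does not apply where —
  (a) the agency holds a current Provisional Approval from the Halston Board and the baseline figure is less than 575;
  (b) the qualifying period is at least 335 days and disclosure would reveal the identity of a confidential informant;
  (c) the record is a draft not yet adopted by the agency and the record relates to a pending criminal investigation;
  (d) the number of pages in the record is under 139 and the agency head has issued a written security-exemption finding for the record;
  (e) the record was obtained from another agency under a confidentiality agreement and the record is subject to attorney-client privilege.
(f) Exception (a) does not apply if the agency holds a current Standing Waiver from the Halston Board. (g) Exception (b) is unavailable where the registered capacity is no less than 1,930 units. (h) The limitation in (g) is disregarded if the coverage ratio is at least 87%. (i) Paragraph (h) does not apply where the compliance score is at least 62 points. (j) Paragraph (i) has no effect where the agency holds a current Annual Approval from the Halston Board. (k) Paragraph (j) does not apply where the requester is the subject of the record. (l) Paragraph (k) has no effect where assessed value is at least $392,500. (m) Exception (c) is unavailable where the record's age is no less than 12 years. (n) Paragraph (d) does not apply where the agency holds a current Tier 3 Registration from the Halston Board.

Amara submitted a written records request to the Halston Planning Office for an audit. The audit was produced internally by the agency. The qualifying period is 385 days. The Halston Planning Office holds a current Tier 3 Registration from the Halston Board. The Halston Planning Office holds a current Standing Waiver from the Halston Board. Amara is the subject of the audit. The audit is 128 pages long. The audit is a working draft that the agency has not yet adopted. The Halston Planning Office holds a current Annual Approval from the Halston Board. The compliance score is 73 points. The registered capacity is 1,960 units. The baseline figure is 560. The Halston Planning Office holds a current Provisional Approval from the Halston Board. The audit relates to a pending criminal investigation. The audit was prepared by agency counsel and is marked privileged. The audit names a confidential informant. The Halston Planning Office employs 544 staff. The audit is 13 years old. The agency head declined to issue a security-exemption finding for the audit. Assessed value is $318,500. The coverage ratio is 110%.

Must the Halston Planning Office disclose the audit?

Yes — the Halston Planning Office must disclose the audit.

All of (a)'s requirements are met (a current Provisional Approval is held; the baseline figure is 560, less than the 575 limit). But applying paragraph (f): (f) operates — a current Standing Waiver is held. So (a) is unavailable.
Exception (b) is satisfied on its face — the qualifying period is 385 days, meeting the 335 days threshold; the audit names a confidential informant. But: (g) operates against (b): the registered capacity is 1,960 units, meeting the 1,930 units threshold. (h) is engaged (the coverage ratio is 110%, meeting the 87% threshold), but is overridden by (i): (i) operates — the compliance score is 73 points, meeting the 62 points threshold. (j) would limit (i) — a current Annual Approval is held — but (k) sets (j) aside: (k) is engaged — Amara is the subject of the audit. (l), which would lift (k), does not operate here — assessed value is $318,500, short of $392,500. (b) is therefore removed.
All of (c)'s requirements are met (the audit is an unadopted draft; the audit relates to a pending investigation). However, paragraph (m) must be considered: (m) operates against (c): the record's age is 13 years, meeting the 12 years threshold. So (c) is unavailable.
Exception (d) requires that the agency head has issued a written security-exemption finding for the record; but the agency head declined to issue a security-exemption finding, so (d) is unavailable.
Exception (e) requires that the record was obtained from another agency under a confidentiality agreement; but the audit was produced internally, so (e) is unavailable.
None of the exceptions is available; § 46.3 applies in full.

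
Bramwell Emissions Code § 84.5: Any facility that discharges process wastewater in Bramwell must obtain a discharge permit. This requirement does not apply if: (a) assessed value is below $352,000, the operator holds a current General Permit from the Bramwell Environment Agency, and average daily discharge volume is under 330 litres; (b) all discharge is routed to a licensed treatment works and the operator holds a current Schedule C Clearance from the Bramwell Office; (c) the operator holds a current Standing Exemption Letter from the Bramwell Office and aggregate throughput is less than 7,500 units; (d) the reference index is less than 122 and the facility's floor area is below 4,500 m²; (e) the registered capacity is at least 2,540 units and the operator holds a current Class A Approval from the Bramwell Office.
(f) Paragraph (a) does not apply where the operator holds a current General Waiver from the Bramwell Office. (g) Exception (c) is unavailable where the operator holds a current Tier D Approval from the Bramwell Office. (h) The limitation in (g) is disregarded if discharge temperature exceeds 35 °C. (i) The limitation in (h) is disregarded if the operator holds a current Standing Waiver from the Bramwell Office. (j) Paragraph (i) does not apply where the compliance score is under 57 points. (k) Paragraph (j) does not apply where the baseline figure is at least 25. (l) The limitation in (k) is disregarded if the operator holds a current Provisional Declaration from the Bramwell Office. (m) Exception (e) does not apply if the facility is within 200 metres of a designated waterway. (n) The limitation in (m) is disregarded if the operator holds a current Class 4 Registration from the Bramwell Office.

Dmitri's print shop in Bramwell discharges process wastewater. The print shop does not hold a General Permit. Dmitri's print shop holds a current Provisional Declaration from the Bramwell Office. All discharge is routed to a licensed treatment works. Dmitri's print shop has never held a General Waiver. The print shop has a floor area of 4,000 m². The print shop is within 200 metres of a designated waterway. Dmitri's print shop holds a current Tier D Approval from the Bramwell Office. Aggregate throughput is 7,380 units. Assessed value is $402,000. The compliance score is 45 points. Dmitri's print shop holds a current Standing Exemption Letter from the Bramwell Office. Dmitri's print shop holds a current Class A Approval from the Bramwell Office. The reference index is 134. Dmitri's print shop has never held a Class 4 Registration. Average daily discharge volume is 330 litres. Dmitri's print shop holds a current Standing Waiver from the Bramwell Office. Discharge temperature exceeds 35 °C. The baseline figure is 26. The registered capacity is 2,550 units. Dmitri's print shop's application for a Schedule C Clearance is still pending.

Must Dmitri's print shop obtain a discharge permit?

No — exception (c) applies; Dmitri's print shop is not required to obtain a discharge permit.

Exception (a) requires that assessed value is below $352,000; but assessed value is $402,000, not below $352,000, so (a) is unavailable.
Exception (b) fails — there is no Schedule C Clearance in force.
Exception (c)'s conditions are all satisfied: a current Standing Exemption Letter is held; aggregate throughput is 7,380 units, less than the 7,500 units limit. As to paragraphs (g)–(l): (g) is engaged (a current Tier D Approval is held), but is displaced by (h): (h) operates — discharge temperature exceeds 35 °C. (i) operates (a current Standing Waiver is held), but yields to (j): (j) is triggered — the compliance score is 45 points, under the 57 points limit. (k) is triggered (the baseline figure is 26, meeting the 25 threshold), but is displaced by (l): (l) operates — a current Provisional Declaration is held. So (c) applies.
Exception (d) requires that the reference index is less than 122; but the reference index is 134, not less than 122, so (d) is unavailable.
Exception (e)'s conditions are all satisfied: the registered capacity is 2,550 units, meeting the 2,540 units threshold; a current Class A Approval is held. However, paragraphs (m)–(n) must be considered: (m) operates against (e): the print shop is within 200 m of a designated waterway. (n) does not operate here (no current Class 4 Registration is held), so (m) stands. So (e) is unavailable.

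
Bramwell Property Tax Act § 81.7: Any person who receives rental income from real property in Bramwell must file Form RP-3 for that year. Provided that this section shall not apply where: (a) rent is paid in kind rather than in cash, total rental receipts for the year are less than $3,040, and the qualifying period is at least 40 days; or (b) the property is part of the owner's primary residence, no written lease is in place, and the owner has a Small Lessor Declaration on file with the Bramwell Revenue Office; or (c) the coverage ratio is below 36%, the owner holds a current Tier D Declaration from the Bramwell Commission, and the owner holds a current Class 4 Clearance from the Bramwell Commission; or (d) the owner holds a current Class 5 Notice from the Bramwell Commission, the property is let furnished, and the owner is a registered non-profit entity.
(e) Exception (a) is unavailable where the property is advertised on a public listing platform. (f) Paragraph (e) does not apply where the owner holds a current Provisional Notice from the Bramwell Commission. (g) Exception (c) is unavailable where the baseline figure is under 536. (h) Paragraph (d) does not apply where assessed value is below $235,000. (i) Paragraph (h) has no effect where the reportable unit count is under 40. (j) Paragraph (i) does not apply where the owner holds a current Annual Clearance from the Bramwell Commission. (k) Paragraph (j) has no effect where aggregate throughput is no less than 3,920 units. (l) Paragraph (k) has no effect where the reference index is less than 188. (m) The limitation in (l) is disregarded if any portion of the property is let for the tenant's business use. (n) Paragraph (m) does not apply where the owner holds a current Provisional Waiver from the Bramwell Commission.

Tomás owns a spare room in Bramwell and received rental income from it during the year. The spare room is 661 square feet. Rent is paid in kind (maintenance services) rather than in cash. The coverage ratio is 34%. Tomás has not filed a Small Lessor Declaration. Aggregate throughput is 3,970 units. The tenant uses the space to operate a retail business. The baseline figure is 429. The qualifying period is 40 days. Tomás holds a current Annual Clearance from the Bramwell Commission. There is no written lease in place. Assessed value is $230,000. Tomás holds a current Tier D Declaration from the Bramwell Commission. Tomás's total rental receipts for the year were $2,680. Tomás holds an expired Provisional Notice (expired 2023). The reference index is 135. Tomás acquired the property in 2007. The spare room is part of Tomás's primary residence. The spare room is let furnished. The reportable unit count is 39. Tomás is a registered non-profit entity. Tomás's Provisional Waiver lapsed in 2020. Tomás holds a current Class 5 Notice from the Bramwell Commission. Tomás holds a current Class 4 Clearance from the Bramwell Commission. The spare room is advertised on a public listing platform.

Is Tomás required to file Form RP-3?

All of (a)'s requirements are met (rent is paid in kind; total rental receipts for the year are $2,680, less than the $3,040 limit; the qualifying period is 40 days, meeting the 40 days threshold). But: (e) operates against (a): the property is publicly advertised. (f) is inapplicable (no current Provisional Notice is held), so (e) stands. Exception (a) does not apply.
Exception (b) requires that the owner has a Small Lessor Declaration on file with the Bramwell Revenue Office; but no Small Lessor Declaration is on file, so (b) is unavailable.
All of (c)'s requirements are met (the coverage ratio is 34%, below the 36% limit; a current Tier D Declaration is held; a current Class 4 Clearance is held). But: (g) operates against (c): the baseline figure is 429, under the 536 limit. (c) is therefore removed.
Exception (d): a current Class 5 Notice is held; the property is let furnished; Tomás is a registered non-profit — every condition holds. Considering the limiting provisions: (h) would limit (d) — assessed value is $230,000, below the $235,000 limit — but (i) sets (h) aside: (i) operates against (h): the reportable unit count is 39, under the 40 limit. (j) is engaged (a current Annual Clearance is held), but is overridden by (k): (k) operates — aggregate throughput is 3,970 units, meeting the 3,920 units threshold. (l) would limit (k) — the reference index is 135, less than the 188 limit — but (m) sets (l) aside: (m) applies — the space is let for business use. (n), which would lift (m), does not operate here — no current Provisional Waiver is held. (d) remains available.

No — exception (d) applies; Tomás is not required to file Form RP-3.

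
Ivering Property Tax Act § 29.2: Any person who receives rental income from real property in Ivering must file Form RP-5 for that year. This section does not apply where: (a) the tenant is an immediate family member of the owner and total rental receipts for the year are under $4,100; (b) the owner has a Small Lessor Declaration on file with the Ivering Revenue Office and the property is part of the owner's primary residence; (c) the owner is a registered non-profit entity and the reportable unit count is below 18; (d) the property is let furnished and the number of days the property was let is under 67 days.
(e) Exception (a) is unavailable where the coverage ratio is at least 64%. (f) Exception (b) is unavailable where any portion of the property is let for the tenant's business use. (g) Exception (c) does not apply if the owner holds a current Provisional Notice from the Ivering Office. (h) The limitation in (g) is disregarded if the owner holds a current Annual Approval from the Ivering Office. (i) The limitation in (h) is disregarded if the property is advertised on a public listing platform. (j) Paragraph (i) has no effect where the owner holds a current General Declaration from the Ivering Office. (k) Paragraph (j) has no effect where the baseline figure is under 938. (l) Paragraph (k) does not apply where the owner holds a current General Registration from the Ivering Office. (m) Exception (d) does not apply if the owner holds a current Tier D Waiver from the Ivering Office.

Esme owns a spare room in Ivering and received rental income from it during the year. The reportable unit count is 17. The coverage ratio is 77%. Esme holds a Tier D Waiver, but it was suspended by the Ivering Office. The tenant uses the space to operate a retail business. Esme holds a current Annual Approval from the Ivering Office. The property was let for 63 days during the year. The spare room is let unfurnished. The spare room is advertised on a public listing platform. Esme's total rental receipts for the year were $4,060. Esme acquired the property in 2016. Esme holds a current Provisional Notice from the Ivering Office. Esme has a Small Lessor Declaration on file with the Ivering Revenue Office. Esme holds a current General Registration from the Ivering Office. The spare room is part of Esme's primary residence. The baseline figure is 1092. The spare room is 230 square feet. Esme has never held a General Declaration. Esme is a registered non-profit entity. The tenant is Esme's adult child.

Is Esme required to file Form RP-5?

Yes — Esme must file Form RP-5.

All of (a)'s requirements are met (the tenant is an immediate family member; total rental receipts for the year are $4,060, under the $4,100 limit). But applying paragraph (e): (e) is engaged — the coverage ratio is 77%, meeting the 64% threshold. (a) is therefore removed.
All of (b)'s requirements are met (a Small Lessor Declaration is on file; the spare room is part of the primary residence). Turning to paragraph (f): (f) applies — the space is let for business use. Exception (b) does not apply.
All of (c)'s requirements are met (Esme is a registered non-profit; the reportable unit count is 17, below the 18 limit). However, paragraphs (g)–(l) must be considered: (g) operates against (c): a current Provisional Notice is held. (h) applies (a current Annual Approval is held), but yields to (i): (i) operates — the property is publicly advertised. (j), which would lift (i), is not triggered — the General Declaration is not current. So (c) is unavailable.
Exception (d) requires that the property is let furnished; but the property is let unfurnished, so (d) is unavailable.
No exception displaces § 29.2.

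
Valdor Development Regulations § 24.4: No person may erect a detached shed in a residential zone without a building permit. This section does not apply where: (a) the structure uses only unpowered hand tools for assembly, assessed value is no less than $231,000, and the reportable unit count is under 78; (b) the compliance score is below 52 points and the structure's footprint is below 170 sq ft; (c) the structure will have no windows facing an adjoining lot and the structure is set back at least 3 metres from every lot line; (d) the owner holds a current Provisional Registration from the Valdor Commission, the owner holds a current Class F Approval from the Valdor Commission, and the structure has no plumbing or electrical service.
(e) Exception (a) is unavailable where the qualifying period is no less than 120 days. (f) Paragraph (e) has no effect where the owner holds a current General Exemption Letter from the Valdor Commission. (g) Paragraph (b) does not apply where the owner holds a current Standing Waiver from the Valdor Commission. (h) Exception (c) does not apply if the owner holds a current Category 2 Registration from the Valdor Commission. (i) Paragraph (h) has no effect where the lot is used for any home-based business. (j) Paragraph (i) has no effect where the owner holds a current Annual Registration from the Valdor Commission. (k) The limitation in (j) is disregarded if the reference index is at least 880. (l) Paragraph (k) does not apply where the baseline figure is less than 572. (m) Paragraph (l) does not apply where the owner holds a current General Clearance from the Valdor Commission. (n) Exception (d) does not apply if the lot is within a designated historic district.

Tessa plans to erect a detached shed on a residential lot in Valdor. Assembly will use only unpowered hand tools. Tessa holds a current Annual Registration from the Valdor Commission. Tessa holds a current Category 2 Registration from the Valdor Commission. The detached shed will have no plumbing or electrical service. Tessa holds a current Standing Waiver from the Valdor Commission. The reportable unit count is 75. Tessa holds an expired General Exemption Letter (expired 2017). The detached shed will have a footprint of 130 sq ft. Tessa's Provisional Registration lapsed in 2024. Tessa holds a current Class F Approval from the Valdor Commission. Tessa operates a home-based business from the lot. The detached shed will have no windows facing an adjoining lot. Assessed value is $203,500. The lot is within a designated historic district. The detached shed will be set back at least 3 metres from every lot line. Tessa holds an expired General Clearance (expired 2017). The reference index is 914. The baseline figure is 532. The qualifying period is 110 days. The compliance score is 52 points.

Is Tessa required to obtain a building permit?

Yes — Tessa must obtain a building permit.

Exception (a) requires that assessed value is no less than $231,000; but assessed value is $203,500, short of $231,000, so (a) is unavailable.
Exception (b) does not apply: the compliance score is 52 points, not below 52 points.
All of (c)'s requirements are met (no windows face an adjoining lot; the setback is at least 3 m on every side). But: (h) operates — a current Category 2 Registration is held. (i) is engaged (a home-based business operates on the lot), but is set aside by (j): (j) operates against (i): a current Annual Registration is held. (k) operates (the reference index is 914, meeting the 880 threshold), but yields to (l): (l) operates against (k): the baseline figure is 532, less than the 572 limit. (m), which would lift (l), is inapplicable — no current General Clearance is held. So (c) is unavailable.
Exception (d) does not apply: no current Provisional Registration is held.
No exception displaces § 24.4.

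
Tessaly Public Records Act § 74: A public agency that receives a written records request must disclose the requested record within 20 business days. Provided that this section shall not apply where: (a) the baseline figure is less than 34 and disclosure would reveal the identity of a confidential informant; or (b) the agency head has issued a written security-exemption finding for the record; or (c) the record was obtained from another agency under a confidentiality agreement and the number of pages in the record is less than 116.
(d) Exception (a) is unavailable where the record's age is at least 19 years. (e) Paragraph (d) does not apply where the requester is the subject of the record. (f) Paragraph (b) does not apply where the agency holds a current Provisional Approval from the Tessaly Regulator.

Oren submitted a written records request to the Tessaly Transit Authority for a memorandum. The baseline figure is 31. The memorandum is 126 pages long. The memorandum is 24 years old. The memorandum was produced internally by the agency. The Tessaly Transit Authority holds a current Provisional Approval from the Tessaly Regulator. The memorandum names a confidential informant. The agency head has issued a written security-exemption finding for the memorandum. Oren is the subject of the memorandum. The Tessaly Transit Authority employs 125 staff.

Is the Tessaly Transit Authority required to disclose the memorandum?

No — exception (a) applies; the Tessaly Transit Authority is not required to disclose the memorandum.

Exception (a) is satisfied on its face — the baseline figure is 31, less than the 34 limit; the memorandum names a confidential informant. Considering the limiting provisions: (d) is engaged (the record's age is 24 years, meeting the 19 years threshold), but is displaced by (e): (e) operates against (d): Oren is the subject of the memorandum. So (a) applies.
Exception (b) is satisfied on its face — a written security-exemption finding has been issued. Turning to paragraph (f): (f) operates against (b): a current Provisional Approval is held. (b) is therefore removed.
Exception (c) does not apply: the memorandum was produced internally.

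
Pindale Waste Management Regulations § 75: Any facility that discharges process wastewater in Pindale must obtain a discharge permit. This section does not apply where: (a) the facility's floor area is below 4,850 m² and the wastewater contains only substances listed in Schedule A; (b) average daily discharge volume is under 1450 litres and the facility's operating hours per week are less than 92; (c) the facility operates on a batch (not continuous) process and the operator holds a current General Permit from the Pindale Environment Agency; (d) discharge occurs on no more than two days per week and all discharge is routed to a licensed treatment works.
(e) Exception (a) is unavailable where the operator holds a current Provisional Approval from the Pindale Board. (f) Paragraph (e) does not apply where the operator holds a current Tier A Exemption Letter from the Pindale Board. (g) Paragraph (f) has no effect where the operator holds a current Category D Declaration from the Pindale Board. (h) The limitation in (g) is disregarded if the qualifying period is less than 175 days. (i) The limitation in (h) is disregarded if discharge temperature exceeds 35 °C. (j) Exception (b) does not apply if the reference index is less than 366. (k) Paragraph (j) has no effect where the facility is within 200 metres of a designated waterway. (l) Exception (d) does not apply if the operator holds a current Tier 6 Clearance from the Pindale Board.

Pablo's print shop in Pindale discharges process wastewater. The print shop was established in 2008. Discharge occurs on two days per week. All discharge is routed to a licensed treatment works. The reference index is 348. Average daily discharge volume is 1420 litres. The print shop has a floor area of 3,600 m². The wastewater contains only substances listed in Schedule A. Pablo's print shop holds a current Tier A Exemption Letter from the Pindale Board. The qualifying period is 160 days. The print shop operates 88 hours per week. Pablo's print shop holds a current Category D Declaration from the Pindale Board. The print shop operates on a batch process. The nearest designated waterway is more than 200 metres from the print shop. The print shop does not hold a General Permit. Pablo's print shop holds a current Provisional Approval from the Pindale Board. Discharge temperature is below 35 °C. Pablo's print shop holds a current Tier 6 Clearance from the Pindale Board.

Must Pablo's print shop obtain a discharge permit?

Exception (a)'s conditions are all satisfied: the facility's floor area is 3,600 m², below the 4,850 m² limit; the wastewater is Schedule-A-only. As to paragraphs (e)–(i): (e) applies (a current Provisional Approval is held), but is itself disapplied by (f): (f) operates against (e): a current Tier A Exemption Letter is held. (g) would limit (f) — a current Category D Declaration is held — but (h) sets (g) aside: (h) operates against (g): the qualifying period is 160 days, less than the 175 days limit. (i) is not triggered (discharge temperature is below 35 °C), so (h) stands. (a) remains available.
Exception (b) is satisfied on its face — average daily discharge volume is 1420 litres, under the 1450 litres limit; the facility's operating hours per week are 88, less than the 92 limit. However, paragraphs (j)–(k) must be considered: (j) operates against (b): the reference index is 348, less than the 366 limit. (k), which would lift (j), is not engaged — the print shop is more than 200 m from any designated waterway. So (b) is unavailable.
Exception (c) fails — no General Permit is held.
Exception (d): discharge occurs on no more than two days per week; discharge is routed to a licensed treatment works — every condition holds. But applying paragraph (l): (l) operates against (d): a current Tier 6 Clearance is held. So (d) is unavailable.

No — exception (a) applies; Pablo's print shop is not required to obtain a discharge permit.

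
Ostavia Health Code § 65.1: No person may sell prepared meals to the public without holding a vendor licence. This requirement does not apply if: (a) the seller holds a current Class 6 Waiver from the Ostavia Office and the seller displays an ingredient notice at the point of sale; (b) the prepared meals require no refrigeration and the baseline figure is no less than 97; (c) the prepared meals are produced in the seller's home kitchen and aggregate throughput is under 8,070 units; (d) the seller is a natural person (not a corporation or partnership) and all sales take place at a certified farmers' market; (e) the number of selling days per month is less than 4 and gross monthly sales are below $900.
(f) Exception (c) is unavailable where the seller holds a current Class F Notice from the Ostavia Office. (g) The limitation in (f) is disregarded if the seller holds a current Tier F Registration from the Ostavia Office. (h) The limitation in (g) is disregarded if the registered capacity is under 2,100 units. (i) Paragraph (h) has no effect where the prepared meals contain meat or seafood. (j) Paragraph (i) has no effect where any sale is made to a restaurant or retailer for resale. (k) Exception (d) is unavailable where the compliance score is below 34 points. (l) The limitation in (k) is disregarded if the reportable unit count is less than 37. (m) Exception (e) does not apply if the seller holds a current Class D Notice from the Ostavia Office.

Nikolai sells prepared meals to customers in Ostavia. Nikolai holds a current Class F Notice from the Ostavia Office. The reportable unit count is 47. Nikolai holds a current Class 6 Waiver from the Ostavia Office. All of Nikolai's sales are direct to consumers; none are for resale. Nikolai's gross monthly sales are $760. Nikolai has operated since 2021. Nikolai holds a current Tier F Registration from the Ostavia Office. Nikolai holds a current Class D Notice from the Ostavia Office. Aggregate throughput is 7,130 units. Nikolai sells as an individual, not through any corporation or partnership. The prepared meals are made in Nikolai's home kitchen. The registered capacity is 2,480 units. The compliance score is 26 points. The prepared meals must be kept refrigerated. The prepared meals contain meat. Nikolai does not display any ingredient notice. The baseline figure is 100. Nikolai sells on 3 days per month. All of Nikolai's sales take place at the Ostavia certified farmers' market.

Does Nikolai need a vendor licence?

Exception (a) requires that the seller displays an ingredient notice at the point of sale; but no ingredient notice is displayed, so (a) is unavailable.
Exception (b) does not apply: the prepared meals require refrigeration.
Exception (c) is satisfied on its face — the prepared meals are home-kitchen produced; aggregate throughput is 7,130 units, under the 8,070 units limit. Applying paragraphs (f)–(j): (f) would limit (c) — a current Class F Notice is held — but (g) sets (f) aside: (g) operates — a current Tier F Registration is held. (h) does not operate here (the registered capacity is 2,480 units, not under 2,100 units), so (g) stands. Exception (c) stands.
Exception (d) is satisfied on its face — the seller is a natural person; all sales are at a certified farmers' market. But applying paragraphs (k)–(l): (k) is triggered — the compliance score is 26 points, below the 34 points limit. (l) does not operate here (the reportable unit count is 47, not less than 37), so (k) stands. So (d) is unavailable.
Exception (e) is satisfied on its face — the number of selling days per month is 3, less than the 4 limit; gross monthly sales are $760, below the $900 limit. But: (m) is triggered — a current Class D Notice is held. (e) is therefore removed.

No — exception (c) applies; Nikolai is not required to hold a vendor licence.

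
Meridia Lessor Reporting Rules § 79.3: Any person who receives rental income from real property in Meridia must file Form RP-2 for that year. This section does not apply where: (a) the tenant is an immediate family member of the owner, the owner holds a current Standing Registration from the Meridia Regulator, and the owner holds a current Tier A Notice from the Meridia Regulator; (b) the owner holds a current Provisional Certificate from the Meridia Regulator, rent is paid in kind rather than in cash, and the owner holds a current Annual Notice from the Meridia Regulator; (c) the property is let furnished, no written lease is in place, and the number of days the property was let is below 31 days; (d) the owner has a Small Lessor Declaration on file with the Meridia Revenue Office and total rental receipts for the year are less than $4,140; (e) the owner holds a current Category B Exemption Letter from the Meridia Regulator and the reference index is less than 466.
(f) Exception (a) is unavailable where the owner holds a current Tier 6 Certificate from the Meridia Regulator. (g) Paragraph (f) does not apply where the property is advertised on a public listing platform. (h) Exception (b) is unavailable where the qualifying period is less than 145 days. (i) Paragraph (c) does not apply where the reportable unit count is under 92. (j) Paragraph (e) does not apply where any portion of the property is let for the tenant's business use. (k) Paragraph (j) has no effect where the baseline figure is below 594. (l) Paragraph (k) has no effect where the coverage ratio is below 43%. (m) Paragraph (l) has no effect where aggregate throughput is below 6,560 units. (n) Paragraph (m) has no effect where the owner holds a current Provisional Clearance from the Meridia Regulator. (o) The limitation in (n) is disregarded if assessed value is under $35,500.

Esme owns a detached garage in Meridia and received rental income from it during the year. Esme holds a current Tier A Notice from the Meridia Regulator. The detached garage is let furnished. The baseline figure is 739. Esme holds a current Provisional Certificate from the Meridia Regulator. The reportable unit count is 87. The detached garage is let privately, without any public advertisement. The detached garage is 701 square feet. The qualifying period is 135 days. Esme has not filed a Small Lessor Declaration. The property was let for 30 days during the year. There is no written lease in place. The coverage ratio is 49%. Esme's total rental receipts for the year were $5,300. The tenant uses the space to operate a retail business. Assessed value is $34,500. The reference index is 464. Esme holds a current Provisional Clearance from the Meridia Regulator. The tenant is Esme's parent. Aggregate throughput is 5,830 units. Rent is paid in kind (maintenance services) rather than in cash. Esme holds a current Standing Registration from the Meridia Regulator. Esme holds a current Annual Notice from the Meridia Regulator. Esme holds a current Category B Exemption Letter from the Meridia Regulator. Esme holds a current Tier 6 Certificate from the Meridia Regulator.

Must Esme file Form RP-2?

Exception (a): the tenant is an immediate family member; a current Standing Registration is held; a current Tier A Notice is held — every condition holds. But applying paragraphs (f)–(g): (f) operates against (a): a current Tier 6 Certificate is held. (g) is not triggered (the property is let privately without advertisement), so (f) stands. So (a) is unavailable.
Exception (b) is satisfied on its face — a current Provisional Certificate is held; rent is paid in kind; a current Annual Notice is held. However, paragraph (h) must be considered: (h) applies — the qualifying period is 135 days, less than the 145 days limit. So (b) is unavailable.
Exception (c) is satisfied on its face — the property is let furnished; there is no written lease; the number of days the property was let is 30 days, below the 31 days limit. However, paragraph (i) must be considered: (i) operates against (c): the reportable unit count is 87, under the 92 limit. (c) is therefore removed.
Exception (d) does not apply: no Small Lessor Declaration is on file.
Exception (e): a current Category B Exemption Letter is held; the reference index is 464, less than the 466 limit — every condition holds. Turning to paragraphs (j)–(o): (j) is engaged — the space is let for business use. (k), which would lift (j), is not triggered — the baseline figure is 739, not below 594. (e) is therefore removed.
Every exception is unavailable, so the rule governs.

Yes — Esme must file Form RP-2.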